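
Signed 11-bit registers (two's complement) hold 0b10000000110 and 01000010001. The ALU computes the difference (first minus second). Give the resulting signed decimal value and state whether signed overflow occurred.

501; overflow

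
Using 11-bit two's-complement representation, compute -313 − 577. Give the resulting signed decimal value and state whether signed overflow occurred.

-313 → 11011000111
577 → 01001000001
Subtract via negate-and-add: invert 01001000001 + 1 = 10110111111 (i.e. -577).
  11011000111
+ 10110111111
= 10010000110  (discard carry-out 1)
Result 10010000110: MSB = 1 → 1158 − 2048 = -890.
Both addends (after negating the subtrahend) are negative and so is the stored result: no signed overflow.

-890; no overflow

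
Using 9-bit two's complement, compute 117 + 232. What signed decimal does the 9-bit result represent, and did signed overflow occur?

-163; overflow

117 → 001110101
232 → 011101000
  001110101
+ 011101000
= 101011101
Result 101011101: MSB = 1 → 349 − 512 = -163.
Both addends are non-negative but the stored result is negative: signed overflow. The true value 117 + 232 = 349 lies outside [-256, 255].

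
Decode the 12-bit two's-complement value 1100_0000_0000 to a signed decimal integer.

-1024

MSB is 1, so the value is negative.
Invert: 001111111111. Add 1: 010000000000 = 1024. So the value is −1024.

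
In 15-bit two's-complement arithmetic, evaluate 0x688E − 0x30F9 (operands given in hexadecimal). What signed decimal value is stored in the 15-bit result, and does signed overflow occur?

0x688E = 110100010001110 = -6002 (signed)
0x30F9 = 011000011111001 = 12537 (signed)
Subtract via negate-and-add: invert 011000011111001 + 1 = 100111100000111 (i.e. -12537).
  110100010001110
+ 100111100000111
= 011011110010101  (discard carry-out 1)
Result 011011110010101: MSB = 0 → value 14229.
Both addends (after negating the subtrahend) are negative but the stored result is non-negative: signed overflow. The true value -6002 − 12537 = -18539 lies outside [-16384, 16383].

14229; overflow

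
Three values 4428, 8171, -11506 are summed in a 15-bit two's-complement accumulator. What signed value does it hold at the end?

1093

4428 + 8171 = 12599 (011000100110111)
12599 + (-11506) = 1093 (000010001000101)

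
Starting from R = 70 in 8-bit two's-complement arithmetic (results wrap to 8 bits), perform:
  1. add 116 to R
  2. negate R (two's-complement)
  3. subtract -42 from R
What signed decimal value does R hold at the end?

112

Start: R = 70 = 01000110.
R = 70 + 116 = 186; wraps to -70 = 10111010
R = −(-70) = 70 = 01000110
R = 70 − (-42) = 112 = 01110000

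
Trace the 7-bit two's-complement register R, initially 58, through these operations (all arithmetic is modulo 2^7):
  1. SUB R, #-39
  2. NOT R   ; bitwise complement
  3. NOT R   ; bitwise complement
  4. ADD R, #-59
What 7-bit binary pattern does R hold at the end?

Start: R = 58 = 0111010.
R = 58 − (-39) = 97; wraps to -31 = 1100001
R = NOT 1100001 = 0011110 = 30
R = NOT 0011110 = 1100001 = -31
R = -31 + (-59) = -90; wraps to 38 = 0100110

0100110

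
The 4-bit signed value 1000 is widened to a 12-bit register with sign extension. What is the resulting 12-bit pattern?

111111111000

MSB of 1000 is 1; replicate it into the new high bits.
11111111|1000 → 111111111000 (still -8).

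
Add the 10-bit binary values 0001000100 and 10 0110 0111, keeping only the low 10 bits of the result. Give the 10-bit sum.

1010101011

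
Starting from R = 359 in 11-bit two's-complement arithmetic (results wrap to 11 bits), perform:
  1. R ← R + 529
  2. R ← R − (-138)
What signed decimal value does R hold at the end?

-1022

Start: R = 359 = 00101100111.
R = 359 + 529 = 888 = 01101111000
R = 888 − (-138) = 1026; wraps to -1022 = 10000000010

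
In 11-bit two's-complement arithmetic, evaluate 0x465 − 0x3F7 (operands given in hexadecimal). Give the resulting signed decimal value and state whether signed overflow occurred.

0x465 = 10001100101 = -923 (signed)
0x3F7 = 01111110111 = 1015 (signed)
Subtract via negate-and-add: invert 01111110111 + 1 = 10000001001 (i.e. -1015).
  10001100101
+ 10000001001
= 00001101110  (discard carry-out 1)
Result 00001101110: MSB = 0 → value 110.
Both addends (after negating the subtrahend) are negative but the stored result is non-negative: signed overflow. The true value -923 − 1015 = -1938 lies outside [-1024, 1023].

110; overflow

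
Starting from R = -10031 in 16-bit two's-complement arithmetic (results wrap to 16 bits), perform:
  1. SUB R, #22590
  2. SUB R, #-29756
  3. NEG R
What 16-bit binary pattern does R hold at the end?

0000101100110001

Start: R = -10031 = 1101100011010001.
R = -10031 − 22590 = -32621 = 1000000010010011
R = -32621 − (-29756) = -2865 = 1111010011001111
R = −(-2865) = 2865 = 0000101100110001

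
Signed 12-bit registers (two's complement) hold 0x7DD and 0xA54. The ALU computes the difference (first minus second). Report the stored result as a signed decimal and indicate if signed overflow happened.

0x7DD = 011111011101 = 2013 (signed)
0xA54 = 101001010100 = -1452 (signed)
Subtract via negate-and-add: invert 101001010100 + 1 = 010110101100 (i.e. 1452).
  011111011101
+ 010110101100
= 110110001001
Result 110110001001: MSB = 1 → 3465 − 4096 = -631.
Both addends (after negating the subtrahend) are non-negative but the stored result is negative: signed overflow. The true value 2013 − (-1452) = 3465 lies outside [-2048, 2047].

-631; overflow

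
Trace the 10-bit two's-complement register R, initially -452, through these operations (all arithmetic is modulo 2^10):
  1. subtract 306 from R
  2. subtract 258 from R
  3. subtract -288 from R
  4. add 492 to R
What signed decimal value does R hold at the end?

-236

Start: R = -452 = 1000111100.
R = -452 − 306 = -758; wraps to 266 = 0100001010
R = 266 − 258 = 8 = 0000001000
R = 8 − (-288) = 296 = 0100101000
R = 296 + 492 = 788; wraps to -236 = 1100010100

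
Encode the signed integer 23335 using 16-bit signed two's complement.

0101101100100111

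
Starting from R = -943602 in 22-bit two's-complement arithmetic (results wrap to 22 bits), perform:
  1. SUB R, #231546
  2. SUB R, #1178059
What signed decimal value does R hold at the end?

Start: R = -943602 = 1100011001101000001110.
R = -943602 − 231546 = -1175148 = 1011100001000110010100
R = -1175148 − 1178059 = -2353207; wraps to 1841097 = 0111000001011111001001

1841097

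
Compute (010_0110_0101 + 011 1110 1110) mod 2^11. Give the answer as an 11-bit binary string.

  01001100101
+ 01111101110
= 11001010011

11001010011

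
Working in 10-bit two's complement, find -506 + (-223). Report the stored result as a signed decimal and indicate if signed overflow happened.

295; overflow

-506 → 1000000110
-223 → 1100100001
  1000000110
+ 1100100001
= 0100100111  (discard carry-out 1)
Result 0100100111: MSB = 0 → value 295.
Both addends are negative but the stored result is non-negative: signed overflow. The true value -506 + (-223) = -729 lies outside [-512, 511].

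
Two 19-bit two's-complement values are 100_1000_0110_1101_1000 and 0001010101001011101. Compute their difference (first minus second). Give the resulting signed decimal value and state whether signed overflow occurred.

253051; overflow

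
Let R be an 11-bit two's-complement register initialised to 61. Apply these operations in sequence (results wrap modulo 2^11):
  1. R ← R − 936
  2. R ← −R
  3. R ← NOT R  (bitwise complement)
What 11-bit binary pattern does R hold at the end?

10010010100

Start: R = 61 = 00000111101.
R = 61 − 936 = -875 = 10010010101
R = −(-875) = 875 = 01101101011
R = NOT 01101101011 = 10010010100 = -876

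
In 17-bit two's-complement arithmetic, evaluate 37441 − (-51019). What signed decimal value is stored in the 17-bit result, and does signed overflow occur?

-42612; overflow

37441 → 01001001001000001
-51019 → 10011100010110101
Subtract via negate-and-add: invert 10011100010110101 + 1 = 01100011101001011 (i.e. 51019).
  01001001001000001
+ 01100011101001011
= 10101100110001100
Result 10101100110001100: MSB = 1 → 88460 − 131072 = -42612.
Both addends (after negating the subtrahend) are non-negative but the stored result is negative: signed overflow. The true value 37441 − (-51019) = 88460 lies outside [-65536, 65535].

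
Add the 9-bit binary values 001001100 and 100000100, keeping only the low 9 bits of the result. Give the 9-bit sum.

101010000

  001001100
+ 100000100
= 101010000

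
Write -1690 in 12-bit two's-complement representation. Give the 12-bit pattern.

100101100110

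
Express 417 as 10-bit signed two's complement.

417 is non-negative, so write it directly in 10 bits: 0110100001.

0110100001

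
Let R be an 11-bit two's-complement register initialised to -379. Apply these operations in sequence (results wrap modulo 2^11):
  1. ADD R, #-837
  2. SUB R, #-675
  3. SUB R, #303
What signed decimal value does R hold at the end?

Start: R = -379 = 11010000101.
R = -379 + (-837) = -1216; wraps to 832 = 01101000000
R = 832 − (-675) = 1507; wraps to -541 = 10111100011
R = -541 − 303 = -844 = 10010110100

-844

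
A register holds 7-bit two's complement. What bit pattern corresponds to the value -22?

|-22| = 22 = 0010110 in 7 bits.
Invert the bits: 1101001. Add 1: 1101010.
Check: 1101010 reads as 106 − 128 = -22.

1101010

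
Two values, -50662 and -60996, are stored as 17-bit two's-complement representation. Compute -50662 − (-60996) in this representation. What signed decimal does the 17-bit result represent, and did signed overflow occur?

10334; no overflow

-50662 → 10011101000011010
-60996 → 10001000110111100
Subtract via negate-and-add: invert 10001000110111100 + 1 = 01110111001000100 (i.e. 60996).
  10011101000011010
+ 01110111001000100
= 00010100001011110  (discard carry-out 1)
Result 00010100001011110: MSB = 0 → value 10334.
Addends (after negating the subtrahend) have opposite signs, so signed overflow cannot occur.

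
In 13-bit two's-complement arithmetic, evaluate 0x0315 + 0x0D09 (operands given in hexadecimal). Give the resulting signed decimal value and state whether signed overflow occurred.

-4066; overflow

0x0315 = 0001100010101 = 789 (signed)
0x0D09 = 0110100001001 = 3337 (signed)
  0001100010101
+ 0110100001001
= 1000000011110
Result 1000000011110: MSB = 1 → 4126 − 8192 = -4066.
Both addends are non-negative but the stored result is negative: signed overflow. The true value 789 + 3337 = 4126 lies outside [-4096, 4095].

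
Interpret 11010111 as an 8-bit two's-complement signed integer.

-41

MSB is 1, so the value is negative.
Invert: 00101000. Add 1: 00101001 = 41. So the value is −41.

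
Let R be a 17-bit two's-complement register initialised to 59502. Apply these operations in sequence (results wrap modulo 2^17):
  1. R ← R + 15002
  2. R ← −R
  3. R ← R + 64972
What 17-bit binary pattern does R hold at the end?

Start: R = 59502 = 01110100001101110.
R = 59502 + 15002 = 74504; wraps to -56568 = 10010001100001000
R = −(-56568) = 56568 = 01101110011111000
R = 56568 + 64972 = 121540; wraps to -9532 = 11101101011000100

11101101011000100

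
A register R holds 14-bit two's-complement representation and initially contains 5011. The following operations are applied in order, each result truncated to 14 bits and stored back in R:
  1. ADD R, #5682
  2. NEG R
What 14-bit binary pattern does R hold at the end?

Start: R = 5011 = 01001110010011.
R = 5011 + 5682 = 10693; wraps to -5691 = 10100111000101
R = −(-5691) = 5691 = 01011000111011

01011000111011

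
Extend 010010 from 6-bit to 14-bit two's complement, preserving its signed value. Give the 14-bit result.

MSB of 010010 is 0; replicate it into the new high bits.
00000000|010010 → 00000000010010 (still 18).

00000000010010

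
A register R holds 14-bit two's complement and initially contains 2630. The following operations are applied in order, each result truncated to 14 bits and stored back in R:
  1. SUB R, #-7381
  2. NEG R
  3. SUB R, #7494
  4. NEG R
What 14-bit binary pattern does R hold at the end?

Start: R = 2630 = 00101001000110.
R = 2630 − (-7381) = 10011; wraps to -6373 = 10011100011011
R = −(-6373) = 6373 = 01100011100101
R = 6373 − 7494 = -1121 = 11101110011111
R = −(-1121) = 1121 = 00010001100001

00010001100001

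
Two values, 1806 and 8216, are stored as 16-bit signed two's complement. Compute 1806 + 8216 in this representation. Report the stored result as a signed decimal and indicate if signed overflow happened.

1806 → 0000011100001110
8216 → 0010000000011000
  0000011100001110
+ 0010000000011000
= 0010011100100110
Result 0010011100100110: MSB = 0 → value 10022.
Both addends are non-negative and so is the stored result: no signed overflow.

10022; no overflow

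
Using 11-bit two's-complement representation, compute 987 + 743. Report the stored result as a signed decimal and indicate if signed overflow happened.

987 → 01111011011
743 → 01011100111
  01111011011
+ 01011100111
= 11011000010
Result 11011000010: MSB = 1 → 1730 − 2048 = -318.
Both addends are non-negative but the stored result is negative: signed overflow. The true value 987 + 743 = 1730 lies outside [-1024, 1023].

-318; overflow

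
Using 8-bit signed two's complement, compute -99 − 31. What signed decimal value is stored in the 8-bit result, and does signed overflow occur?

126; overflow

-99 → 10011101
31 → 00011111
Subtract via negate-and-add: invert 00011111 + 1 = 11100001 (i.e. -31).
  10011101
+ 11100001
= 01111110  (discard carry-out 1)
Result 01111110: MSB = 0 → value 126.
Both addends (after negating the subtrahend) are negative but the stored result is non-negative: signed overflow. The true value -99 − 31 = -130 lies outside [-128, 127].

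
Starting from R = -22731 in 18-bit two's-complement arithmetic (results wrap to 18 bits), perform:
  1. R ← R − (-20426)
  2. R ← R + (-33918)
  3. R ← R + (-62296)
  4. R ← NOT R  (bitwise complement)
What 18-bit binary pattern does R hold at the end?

Start: R = -22731 = 111010011100110101.
R = -22731 − (-20426) = -2305 = 111111011011111111
R = -2305 + (-33918) = -36223 = 110111001010000001
R = -36223 + (-62296) = -98519 = 100111111100101001
R = NOT 100111111100101001 = 011000000011010110 = 98518

011000000011010110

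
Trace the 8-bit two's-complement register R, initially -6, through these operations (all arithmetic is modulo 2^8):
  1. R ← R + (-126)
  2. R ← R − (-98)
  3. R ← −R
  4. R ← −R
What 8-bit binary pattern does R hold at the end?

Start: R = -6 = 11111010.
R = -6 + (-126) = -132; wraps to 124 = 01111100
R = 124 − (-98) = 222; wraps to -34 = 11011110
R = −(-34) = 34 = 00100010
R = −(34) = -34 = 11011110

11011110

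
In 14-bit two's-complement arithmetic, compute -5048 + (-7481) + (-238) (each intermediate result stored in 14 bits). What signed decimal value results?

-5048 + (-7481) = -12529 → wraps to 3855 (00111100001111)
3855 + (-238) = 3617 (00111000100001)

3617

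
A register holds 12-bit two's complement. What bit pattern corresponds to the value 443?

443 is non-negative, so write it directly in 12 bits: 000110111011.

000110111011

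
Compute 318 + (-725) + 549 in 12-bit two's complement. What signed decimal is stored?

318 + (-725) = -407 (111001101001)
-407 + 549 = 142 (000010001110)

142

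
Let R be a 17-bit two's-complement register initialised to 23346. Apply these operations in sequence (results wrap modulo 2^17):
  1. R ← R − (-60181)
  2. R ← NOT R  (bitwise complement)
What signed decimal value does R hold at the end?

Start: R = 23346 = 00101101100110010.
R = 23346 − (-60181) = 83527; wraps to -47545 = 10100011001000111
R = NOT 10100011001000111 = 01011100110111000 = 47544

47544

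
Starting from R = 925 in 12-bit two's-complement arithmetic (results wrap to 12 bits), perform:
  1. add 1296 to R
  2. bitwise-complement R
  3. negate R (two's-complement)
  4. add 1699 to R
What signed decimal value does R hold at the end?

Start: R = 925 = 001110011101.
R = 925 + 1296 = 2221; wraps to -1875 = 100010101101
R = NOT 100010101101 = 011101010010 = 1874
R = −(1874) = -1874 = 100010101110
R = -1874 + 1699 = -175 = 111101010001

-175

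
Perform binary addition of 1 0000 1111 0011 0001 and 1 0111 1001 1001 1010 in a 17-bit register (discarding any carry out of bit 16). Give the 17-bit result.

01000100011001011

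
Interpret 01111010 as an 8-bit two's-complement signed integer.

MSB is 0, so the value is non-negative: 01111010 = 122.

122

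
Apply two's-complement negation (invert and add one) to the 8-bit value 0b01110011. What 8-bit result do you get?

Invert: 10001100. Add 1: 10001101.

10001101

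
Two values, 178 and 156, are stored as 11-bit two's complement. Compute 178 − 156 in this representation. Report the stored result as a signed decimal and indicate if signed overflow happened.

22; no overflow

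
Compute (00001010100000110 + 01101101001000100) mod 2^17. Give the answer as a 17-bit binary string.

01110111101001010

  00001010100000110
+ 01101101001000100
= 01110111101001010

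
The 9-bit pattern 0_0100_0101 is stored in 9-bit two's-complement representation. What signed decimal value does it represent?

69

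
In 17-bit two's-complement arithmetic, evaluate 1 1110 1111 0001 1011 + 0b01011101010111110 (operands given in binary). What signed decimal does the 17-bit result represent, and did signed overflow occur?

43481; no overflow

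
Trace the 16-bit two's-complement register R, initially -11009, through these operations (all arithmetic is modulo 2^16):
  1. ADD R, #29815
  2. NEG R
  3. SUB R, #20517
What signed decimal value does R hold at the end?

26213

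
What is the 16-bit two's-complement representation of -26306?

|-26306| = 26306 = 0110011011000010 in 16 bits.
Invert the bits: 1001100100111101. Add 1: 1001100100111110.
Check: 1001100100111110 reads as 39230 − 65536 = -26306.

1001100100111110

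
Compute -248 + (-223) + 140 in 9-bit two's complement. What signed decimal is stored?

181

-248 + (-223) = -471 → wraps to 41 (000101001)
41 + 140 = 181 (010110101)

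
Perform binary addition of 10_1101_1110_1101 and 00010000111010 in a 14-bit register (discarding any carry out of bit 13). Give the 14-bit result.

  10110111101101
+ 00010000111010
= 11001000100111

11001000100111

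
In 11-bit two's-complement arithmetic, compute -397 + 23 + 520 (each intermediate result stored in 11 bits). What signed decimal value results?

-397 + 23 = -374 (11010001010)
-374 + 520 = 146 (00010010010)

146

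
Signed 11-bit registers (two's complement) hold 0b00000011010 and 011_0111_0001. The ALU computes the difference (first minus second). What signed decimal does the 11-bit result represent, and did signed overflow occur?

-855; no overflow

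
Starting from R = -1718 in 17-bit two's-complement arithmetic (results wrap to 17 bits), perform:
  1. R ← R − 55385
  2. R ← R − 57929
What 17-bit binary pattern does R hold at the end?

00011111010101000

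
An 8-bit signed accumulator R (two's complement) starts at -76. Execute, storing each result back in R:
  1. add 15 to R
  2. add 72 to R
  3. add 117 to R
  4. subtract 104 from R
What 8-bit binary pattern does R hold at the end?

Start: R = -76 = 10110100.
R = -76 + 15 = -61 = 11000011
R = -61 + 72 = 11 = 00001011
R = 11 + 117 = 128; wraps to -128 = 10000000
R = -128 − 104 = -232; wraps to 24 = 00011000

00011000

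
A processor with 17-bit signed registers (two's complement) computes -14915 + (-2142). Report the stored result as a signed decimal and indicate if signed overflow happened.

-17057; no overflow

-14915 → 11100010110111101
-2142 → 11111011110100010
  11100010110111101
+ 11111011110100010
= 11011110101011111  (discard carry-out 1)
Result 11011110101011111: MSB = 1 → 114015 − 131072 = -17057.
Both addends are negative and so is the stored result: no signed overflow.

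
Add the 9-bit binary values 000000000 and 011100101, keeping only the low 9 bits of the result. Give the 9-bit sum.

  000000000
+ 011100101
= 011100101

011100101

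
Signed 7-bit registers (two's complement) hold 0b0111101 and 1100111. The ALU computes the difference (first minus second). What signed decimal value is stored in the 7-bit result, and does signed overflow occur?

-42; overflow

0b0111101 → 0111101 = 61 (signed)
1100111 = -25 (signed)
Subtract via negate-and-add: invert 1100111 + 1 = 0011001 (i.e. 25).
  0111101
+ 0011001
= 1010110
Result 1010110: MSB = 1 → 86 − 128 = -42.
Both addends (after negating the subtrahend) are non-negative but the stored result is negative: signed overflow. The true value 61 − (-25) = 86 lies outside [-64, 63].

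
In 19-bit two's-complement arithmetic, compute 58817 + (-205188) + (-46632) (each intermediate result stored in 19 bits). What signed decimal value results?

-193003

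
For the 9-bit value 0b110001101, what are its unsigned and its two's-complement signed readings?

Unsigned: 110001101 = 397.
Signed: MSB=1 → 397 − 512 = -115.

unsigned = 397, signed = -115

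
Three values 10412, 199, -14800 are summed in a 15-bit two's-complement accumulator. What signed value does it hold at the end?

10412 + 199 = 10611 (010100101110011)
10611 + (-14800) = -4189 (110111110100011)

-4189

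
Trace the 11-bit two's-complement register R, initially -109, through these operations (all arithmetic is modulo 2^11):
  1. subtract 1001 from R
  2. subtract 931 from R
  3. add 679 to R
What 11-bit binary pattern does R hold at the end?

Start: R = -109 = 11110010011.
R = -109 − 1001 = -1110; wraps to 938 = 01110101010
R = 938 − 931 = 7 = 00000000111
R = 7 + 679 = 686 = 01010101110

01010101110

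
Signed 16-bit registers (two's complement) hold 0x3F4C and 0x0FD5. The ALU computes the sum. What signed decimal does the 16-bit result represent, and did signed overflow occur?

20257; no overflow

0x3F4C = 0011111101001100 = 16204 (signed)
0x0FD5 = 0000111111010101 = 4053 (signed)
  0011111101001100
+ 0000111111010101
= 0100111100100001
Result 0100111100100001: MSB = 0 → value 20257.
Both addends are non-negative and so is the stored result: no signed overflow.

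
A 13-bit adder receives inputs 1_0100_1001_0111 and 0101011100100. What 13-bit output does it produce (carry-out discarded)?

  1010010010111
+ 0101011100100
= 1111101111011

1111101111011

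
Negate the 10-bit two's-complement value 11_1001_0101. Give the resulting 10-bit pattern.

0001101011

Invert: 0001101010. Add 1: 0001101011.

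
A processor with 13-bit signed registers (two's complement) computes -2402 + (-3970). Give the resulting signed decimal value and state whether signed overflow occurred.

1820; overflow

-2402 → 1011010011110
-3970 → 1000001111110
  1011010011110
+ 1000001111110
= 0011100011100  (discard carry-out 1)
Result 0011100011100: MSB = 0 → value 1820.
Both addends are negative but the stored result is non-negative: signed overflow. The true value -2402 + (-3970) = -6372 lies outside [-4096, 4095].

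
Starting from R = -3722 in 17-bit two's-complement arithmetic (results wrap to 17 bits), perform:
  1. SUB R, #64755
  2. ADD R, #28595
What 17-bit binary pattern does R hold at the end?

Start: R = -3722 = 11111000101110110.
R = -3722 − 64755 = -68477; wraps to 62595 = 01111010010000011
R = 62595 + 28595 = 91190; wraps to -39882 = 10110010000110110

10110010000110110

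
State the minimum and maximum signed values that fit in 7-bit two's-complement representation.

min = -64, max = 63

Minimum: −2^6 = -64.
Maximum: 2^6 − 1 = 63.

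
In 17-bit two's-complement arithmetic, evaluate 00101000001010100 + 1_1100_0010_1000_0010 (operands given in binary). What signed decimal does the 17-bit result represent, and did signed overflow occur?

00101000001010100 = 20564 (signed)
1_1100_0010_1000_0010 → 11100001010000010 = -15742 (signed)
  00101000001010100
+ 11100001010000010
= 00001001011010110  (discard carry-out 1)
Result 00001001011010110: MSB = 0 → value 4822.
Addends have opposite signs, so signed overflow cannot occur.

4822; no overflow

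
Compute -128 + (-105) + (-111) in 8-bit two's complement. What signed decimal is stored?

-128 + (-105) = -233 → wraps to 23 (00010111)
23 + (-111) = -88 (10101000)

-88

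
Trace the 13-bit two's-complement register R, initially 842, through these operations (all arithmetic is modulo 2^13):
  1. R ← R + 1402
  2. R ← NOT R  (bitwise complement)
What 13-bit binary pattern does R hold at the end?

1011100111011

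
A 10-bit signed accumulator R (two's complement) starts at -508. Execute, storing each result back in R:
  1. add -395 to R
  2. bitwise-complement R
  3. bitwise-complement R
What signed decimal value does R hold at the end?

121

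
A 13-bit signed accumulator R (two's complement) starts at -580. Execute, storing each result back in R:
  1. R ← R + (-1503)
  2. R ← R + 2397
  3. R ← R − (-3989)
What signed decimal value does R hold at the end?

Start: R = -580 = 1110110111100.
R = -580 + (-1503) = -2083 = 1011111011101
R = -2083 + 2397 = 314 = 0000100111010
R = 314 − (-3989) = 4303; wraps to -3889 = 1000011001111

-3889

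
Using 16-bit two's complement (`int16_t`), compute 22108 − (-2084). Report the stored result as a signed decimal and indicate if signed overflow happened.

24192; no overflow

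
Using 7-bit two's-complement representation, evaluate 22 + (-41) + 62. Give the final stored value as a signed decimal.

22 + (-41) = -19 (1101101)
-19 + 62 = 43 (0101011)

43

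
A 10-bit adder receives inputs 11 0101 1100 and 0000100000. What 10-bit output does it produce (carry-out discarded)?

  1101011100
+ 0000100000
= 1101111100

1101111100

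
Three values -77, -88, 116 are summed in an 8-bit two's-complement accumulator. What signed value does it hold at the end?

-77 + (-88) = -165 → wraps to 91 (01011011)
91 + 116 = 207 → wraps to -49 (11001111)

-49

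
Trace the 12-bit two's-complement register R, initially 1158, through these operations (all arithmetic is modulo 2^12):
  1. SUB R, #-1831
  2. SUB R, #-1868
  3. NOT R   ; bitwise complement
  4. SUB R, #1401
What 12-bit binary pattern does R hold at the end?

Start: R = 1158 = 010010000110.
R = 1158 − (-1831) = 2989; wraps to -1107 = 101110101101
R = -1107 − (-1868) = 761 = 001011111001
R = NOT 001011111001 = 110100000110 = -762
R = -762 − 1401 = -2163; wraps to 1933 = 011110001101

011110001101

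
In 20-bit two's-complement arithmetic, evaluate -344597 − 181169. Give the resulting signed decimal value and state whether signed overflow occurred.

522810; overflow

-344597 → 10101011110111101011
181169 → 00101100001110110001
Subtract via negate-and-add: invert 00101100001110110001 + 1 = 11010011110001001111 (i.e. -181169).
  10101011110111101011
+ 11010011110001001111
= 01111111101000111010  (discard carry-out 1)
Result 01111111101000111010: MSB = 0 → value 522810.
Both addends (after negating the subtrahend) are negative but the stored result is non-negative: signed overflow. The true value -344597 − 181169 = -525766 lies outside [-524288, 524287].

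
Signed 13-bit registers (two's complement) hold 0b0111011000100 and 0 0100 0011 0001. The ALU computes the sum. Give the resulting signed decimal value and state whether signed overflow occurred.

0b0111011000100 → 0111011000100 = 3780 (signed)
0 0100 0011 0001 → 0010000110001 = 1073 (signed)
  0111011000100
+ 0010000110001
= 1001011110101
Result 1001011110101: MSB = 1 → 4853 − 8192 = -3339.
Both addends are non-negative but the stored result is negative: signed overflow. The true value 3780 + 1073 = 4853 lies outside [-4096, 4095].

-3339; overflow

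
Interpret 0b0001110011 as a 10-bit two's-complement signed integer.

115

MSB is 0, so the value is non-negative: 0001110011 = 115.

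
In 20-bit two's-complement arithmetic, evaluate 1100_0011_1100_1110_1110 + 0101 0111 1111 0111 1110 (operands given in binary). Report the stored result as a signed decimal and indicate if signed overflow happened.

113772; no overflow

1100_0011_1100_1110_1110 → 11000011110011101110 = -246546 (signed)
0101 0111 1111 0111 1110 → 01010111111101111110 = 360318 (signed)
  11000011110011101110
+ 01010111111101111110
= 00011011110001101100  (discard carry-out 1)
Result 00011011110001101100: MSB = 0 → value 113772.
Addends have opposite signs, so signed overflow cannot occur.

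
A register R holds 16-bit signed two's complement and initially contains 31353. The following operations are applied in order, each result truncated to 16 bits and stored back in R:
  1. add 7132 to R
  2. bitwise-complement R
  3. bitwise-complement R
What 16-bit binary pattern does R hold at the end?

1001011001010101

Start: R = 31353 = 0111101001111001.
R = 31353 + 7132 = 38485; wraps to -27051 = 1001011001010101
R = NOT 1001011001010101 = 0110100110101010 = 27050
R = NOT 0110100110101010 = 1001011001010101 = -27051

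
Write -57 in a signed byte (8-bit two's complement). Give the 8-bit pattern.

11000111

|-57| = 57 = 00111001 in 8 bits.
Invert the bits: 11000110. Add 1: 11000111.
Check: 11000111 reads as 199 − 256 = -57.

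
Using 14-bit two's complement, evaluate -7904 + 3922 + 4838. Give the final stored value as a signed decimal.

-7904 + 3922 = -3982 (11000001110010)
-3982 + 4838 = 856 (00001101011000)

856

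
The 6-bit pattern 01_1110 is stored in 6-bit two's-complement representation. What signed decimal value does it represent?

MSB is 0, so the value is non-negative: 011110 = 30.

30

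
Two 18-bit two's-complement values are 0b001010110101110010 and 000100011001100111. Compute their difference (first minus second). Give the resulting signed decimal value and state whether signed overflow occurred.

26379; no overflow

0b001010110101110010 → 001010110101110010 = 44402 (signed)
000100011001100111 = 18023 (signed)
Subtract via negate-and-add: invert 000100011001100111 + 1 = 111011100110011001 (i.e. -18023).
  001010110101110010
+ 111011100110011001
= 000110011100001011  (discard carry-out 1)
Result 000110011100001011: MSB = 0 → value 26379.
Addends (after negating the subtrahend) have opposite signs, so signed overflow cannot occur.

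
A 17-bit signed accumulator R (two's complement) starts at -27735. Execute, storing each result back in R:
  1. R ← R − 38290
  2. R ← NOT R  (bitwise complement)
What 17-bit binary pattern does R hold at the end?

10000000111101000

Start: R = -27735 = 11001001110101001.
R = -27735 − 38290 = -66025; wraps to 65047 = 01111111000010111
R = NOT 01111111000010111 = 10000000111101000 = -65048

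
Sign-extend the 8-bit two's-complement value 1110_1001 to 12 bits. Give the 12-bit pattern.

MSB of 11101001 is 1; replicate it into the new high bits.
1111|11101001 → 111111101001 (still -23).

111111101001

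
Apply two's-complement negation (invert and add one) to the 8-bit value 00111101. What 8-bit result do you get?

Invert: 11000010. Add 1: 11000011.

11000011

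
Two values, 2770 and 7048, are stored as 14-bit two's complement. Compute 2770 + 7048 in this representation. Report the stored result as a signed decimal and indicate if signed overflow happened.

2770 → 00101011010010
7048 → 01101110001000
  00101011010010
+ 01101110001000
= 10011001011010
Result 10011001011010: MSB = 1 → 9818 − 16384 = -6566.
Both addends are non-negative but the stored result is negative: signed overflow. The true value 2770 + 7048 = 9818 lies outside [-8192, 8191].

-6566; overflow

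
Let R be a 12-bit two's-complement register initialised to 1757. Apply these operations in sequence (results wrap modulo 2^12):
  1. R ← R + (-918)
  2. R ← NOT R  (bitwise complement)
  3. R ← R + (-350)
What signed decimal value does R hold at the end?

Start: R = 1757 = 011011011101.
R = 1757 + (-918) = 839 = 001101000111
R = NOT 001101000111 = 110010111000 = -840
R = -840 + (-350) = -1190 = 101101011010

-1190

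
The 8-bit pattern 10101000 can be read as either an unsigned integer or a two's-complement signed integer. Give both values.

Unsigned: 10101000 = 168.
Signed: MSB=1 → 168 − 256 = -88.

unsigned = 168, signed = -88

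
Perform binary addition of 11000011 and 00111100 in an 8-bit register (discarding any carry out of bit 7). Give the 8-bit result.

11111111

  11000011
+ 00111100
= 11111111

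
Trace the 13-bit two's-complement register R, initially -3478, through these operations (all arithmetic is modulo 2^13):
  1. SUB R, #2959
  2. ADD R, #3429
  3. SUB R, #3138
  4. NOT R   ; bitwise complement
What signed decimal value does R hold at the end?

-2047

Start: R = -3478 = 1001001101010.
R = -3478 − 2959 = -6437; wraps to 1755 = 0011011011011
R = 1755 + 3429 = 5184; wraps to -3008 = 1010001000000
R = -3008 − 3138 = -6146; wraps to 2046 = 0011111111110
R = NOT 0011111111110 = 1100000000001 = -2047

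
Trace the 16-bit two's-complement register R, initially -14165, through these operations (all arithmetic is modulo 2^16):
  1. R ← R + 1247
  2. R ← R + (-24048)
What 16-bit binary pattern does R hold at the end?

0110111110011010

Start: R = -14165 = 1100100010101011.
R = -14165 + 1247 = -12918 = 1100110110001010
R = -12918 + (-24048) = -36966; wraps to 28570 = 0110111110011010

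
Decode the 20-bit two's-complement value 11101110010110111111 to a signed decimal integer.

-72257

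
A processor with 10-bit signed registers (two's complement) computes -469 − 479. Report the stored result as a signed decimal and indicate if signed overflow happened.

76; overflow

-469 → 1000101011
479 → 0111011111
Subtract via negate-and-add: invert 0111011111 + 1 = 1000100001 (i.e. -479).
  1000101011
+ 1000100001
= 0001001100  (discard carry-out 1)
Result 0001001100: MSB = 0 → value 76.
Both addends (after negating the subtrahend) are negative but the stored result is non-negative: signed overflow. The true value -469 − 479 = -948 lies outside [-512, 511].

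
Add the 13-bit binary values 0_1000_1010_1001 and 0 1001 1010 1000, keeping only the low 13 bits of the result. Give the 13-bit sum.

1001001010001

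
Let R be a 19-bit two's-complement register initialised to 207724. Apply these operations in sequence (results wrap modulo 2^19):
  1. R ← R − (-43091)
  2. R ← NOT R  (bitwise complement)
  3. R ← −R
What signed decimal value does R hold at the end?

Start: R = 207724 = 0110010101101101100.
R = 207724 − (-43091) = 250815 = 0111101001110111111
R = NOT 0111101001110111111 = 1000010110001000000 = -250816
R = −(-250816) = 250816 = 0111101001111000000

250816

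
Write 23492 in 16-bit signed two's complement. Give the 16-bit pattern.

0101101111000100

23492 is non-negative, so write it directly in 16 bits: 0101101111000100.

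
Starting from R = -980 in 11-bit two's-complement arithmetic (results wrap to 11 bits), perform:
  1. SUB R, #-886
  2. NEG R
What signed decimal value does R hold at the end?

94

Start: R = -980 = 10000101100.
R = -980 − (-886) = -94 = 11110100010
R = −(-94) = 94 = 00001011110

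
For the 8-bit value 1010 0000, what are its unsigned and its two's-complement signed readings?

Unsigned: 10100000 = 160.
Signed: MSB=1 → 160 − 256 = -96.

unsigned = 160, signed = -96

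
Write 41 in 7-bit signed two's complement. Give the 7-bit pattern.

0101001

41 is non-negative, so write it directly in 7 bits: 0101001.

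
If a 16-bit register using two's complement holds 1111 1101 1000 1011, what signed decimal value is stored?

MSB is 1, so the value is negative.
Unsigned reading: 64907. Subtract 2^16 = 65536: 64907 − 65536 = -629.

-629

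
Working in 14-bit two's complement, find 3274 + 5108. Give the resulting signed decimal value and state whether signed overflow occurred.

-8002; overflow

3274 → 00110011001010
5108 → 01001111110100
  00110011001010
+ 01001111110100
= 10000010111110
Result 10000010111110: MSB = 1 → 8382 − 16384 = -8002.
Both addends are non-negative but the stored result is negative: signed overflow. The true value 3274 + 5108 = 8382 lies outside [-8192, 8191].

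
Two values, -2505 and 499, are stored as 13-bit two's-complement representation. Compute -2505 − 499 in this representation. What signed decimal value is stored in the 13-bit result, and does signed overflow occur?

-3004; no overflow

-2505 → 1011000110111
499 → 0000111110011
Subtract via negate-and-add: invert 0000111110011 + 1 = 1111000001101 (i.e. -499).
  1011000110111
+ 1111000001101
= 1010001000100  (discard carry-out 1)
Result 1010001000100: MSB = 1 → 5188 − 8192 = -3004.
Both addends (after negating the subtrahend) are negative and so is the stored result: no signed overflow.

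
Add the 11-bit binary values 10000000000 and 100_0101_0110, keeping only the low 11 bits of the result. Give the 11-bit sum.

00001010110

  10000000000
+ 10001010110
= 00001010110  (discard carry-out 1)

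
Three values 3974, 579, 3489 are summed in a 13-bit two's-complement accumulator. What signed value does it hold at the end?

-150

3974 + 579 = 4553 → wraps to -3639 (1000111001001)
-3639 + 3489 = -150 (1111101101010)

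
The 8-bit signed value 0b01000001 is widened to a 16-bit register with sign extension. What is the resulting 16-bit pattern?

0000000001000001

MSB of 01000001 is 0; replicate it into the new high bits.
00000000|01000001 → 0000000001000001 (still 65).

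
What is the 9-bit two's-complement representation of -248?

100001000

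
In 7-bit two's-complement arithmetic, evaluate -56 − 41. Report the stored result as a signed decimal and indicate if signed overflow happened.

31; overflow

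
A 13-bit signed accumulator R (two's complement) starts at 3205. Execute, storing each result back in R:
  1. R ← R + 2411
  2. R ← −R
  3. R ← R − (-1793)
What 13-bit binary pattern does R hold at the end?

Start: R = 3205 = 0110010000101.
R = 3205 + 2411 = 5616; wraps to -2576 = 1010111110000
R = −(-2576) = 2576 = 0101000010000
R = 2576 − (-1793) = 4369; wraps to -3823 = 1000100010001

1000100010001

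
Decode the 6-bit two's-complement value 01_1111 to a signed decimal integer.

31

MSB is 0, so the value is non-negative: 011111 = 31.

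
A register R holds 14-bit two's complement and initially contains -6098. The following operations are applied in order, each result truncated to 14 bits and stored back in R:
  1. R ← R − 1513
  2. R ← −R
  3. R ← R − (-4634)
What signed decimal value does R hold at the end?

-4139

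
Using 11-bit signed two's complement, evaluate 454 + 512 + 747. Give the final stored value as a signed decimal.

-335

454 + 512 = 966 (01111000110)
966 + 747 = 1713 → wraps to -335 (11010110001)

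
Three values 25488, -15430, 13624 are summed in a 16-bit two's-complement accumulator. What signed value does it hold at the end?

23682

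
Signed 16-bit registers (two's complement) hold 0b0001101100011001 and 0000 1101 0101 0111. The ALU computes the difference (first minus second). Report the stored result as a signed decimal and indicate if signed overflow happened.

0b0001101100011001 → 0001101100011001 = 6937 (signed)
0000 1101 0101 0111 → 0000110101010111 = 3415 (signed)
Subtract via negate-and-add: invert 0000110101010111 + 1 = 1111001010101001 (i.e. -3415).
  0001101100011001
+ 1111001010101001
= 0000110111000010  (discard carry-out 1)
Result 0000110111000010: MSB = 0 → value 3522.
Addends (after negating the subtrahend) have opposite signs, so signed overflow cannot occur.

3522; no overflow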